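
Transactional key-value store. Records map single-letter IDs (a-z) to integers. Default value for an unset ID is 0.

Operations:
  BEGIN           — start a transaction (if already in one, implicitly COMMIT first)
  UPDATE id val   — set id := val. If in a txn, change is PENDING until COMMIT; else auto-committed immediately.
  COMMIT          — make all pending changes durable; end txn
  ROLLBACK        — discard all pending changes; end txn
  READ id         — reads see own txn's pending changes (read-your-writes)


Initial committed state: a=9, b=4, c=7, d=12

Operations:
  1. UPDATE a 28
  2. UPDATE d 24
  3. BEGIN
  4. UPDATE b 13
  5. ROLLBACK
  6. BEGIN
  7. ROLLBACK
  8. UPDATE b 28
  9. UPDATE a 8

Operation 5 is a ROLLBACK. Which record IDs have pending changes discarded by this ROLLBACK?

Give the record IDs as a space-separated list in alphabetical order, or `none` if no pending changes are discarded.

Answer: b

Derivation:
Initial committed: {a=9, b=4, c=7, d=12}
Op 1: UPDATE a=28 (auto-commit; committed a=28)
Op 2: UPDATE d=24 (auto-commit; committed d=24)
Op 3: BEGIN: in_txn=True, pending={}
Op 4: UPDATE b=13 (pending; pending now {b=13})
Op 5: ROLLBACK: discarded pending ['b']; in_txn=False
Op 6: BEGIN: in_txn=True, pending={}
Op 7: ROLLBACK: discarded pending []; in_txn=False
Op 8: UPDATE b=28 (auto-commit; committed b=28)
Op 9: UPDATE a=8 (auto-commit; committed a=8)
ROLLBACK at op 5 discards: ['b']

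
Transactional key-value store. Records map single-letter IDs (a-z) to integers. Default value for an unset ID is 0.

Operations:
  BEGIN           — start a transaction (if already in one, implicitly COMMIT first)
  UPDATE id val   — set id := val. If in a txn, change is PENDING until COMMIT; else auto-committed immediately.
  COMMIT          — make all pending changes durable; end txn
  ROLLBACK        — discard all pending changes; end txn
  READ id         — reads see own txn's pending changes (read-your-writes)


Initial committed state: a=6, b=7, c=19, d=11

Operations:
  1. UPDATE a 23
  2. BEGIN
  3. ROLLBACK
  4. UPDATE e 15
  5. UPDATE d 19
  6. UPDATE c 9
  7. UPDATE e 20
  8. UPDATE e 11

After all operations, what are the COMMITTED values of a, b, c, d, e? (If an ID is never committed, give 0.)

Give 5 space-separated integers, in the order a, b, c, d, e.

Answer: 23 7 9 19 11

Derivation:
Initial committed: {a=6, b=7, c=19, d=11}
Op 1: UPDATE a=23 (auto-commit; committed a=23)
Op 2: BEGIN: in_txn=True, pending={}
Op 3: ROLLBACK: discarded pending []; in_txn=False
Op 4: UPDATE e=15 (auto-commit; committed e=15)
Op 5: UPDATE d=19 (auto-commit; committed d=19)
Op 6: UPDATE c=9 (auto-commit; committed c=9)
Op 7: UPDATE e=20 (auto-commit; committed e=20)
Op 8: UPDATE e=11 (auto-commit; committed e=11)
Final committed: {a=23, b=7, c=9, d=19, e=11}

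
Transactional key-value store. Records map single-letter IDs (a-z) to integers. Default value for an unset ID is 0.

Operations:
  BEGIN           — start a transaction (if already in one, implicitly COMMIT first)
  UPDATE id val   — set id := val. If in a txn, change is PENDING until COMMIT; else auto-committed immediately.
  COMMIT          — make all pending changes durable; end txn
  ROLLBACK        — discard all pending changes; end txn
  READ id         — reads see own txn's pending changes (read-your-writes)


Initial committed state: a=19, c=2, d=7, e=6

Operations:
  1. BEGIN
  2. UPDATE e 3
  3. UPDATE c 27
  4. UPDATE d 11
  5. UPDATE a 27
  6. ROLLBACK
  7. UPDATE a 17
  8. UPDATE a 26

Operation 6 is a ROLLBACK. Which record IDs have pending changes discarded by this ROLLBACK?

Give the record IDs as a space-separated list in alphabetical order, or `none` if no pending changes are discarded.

Answer: a c d e

Derivation:
Initial committed: {a=19, c=2, d=7, e=6}
Op 1: BEGIN: in_txn=True, pending={}
Op 2: UPDATE e=3 (pending; pending now {e=3})
Op 3: UPDATE c=27 (pending; pending now {c=27, e=3})
Op 4: UPDATE d=11 (pending; pending now {c=27, d=11, e=3})
Op 5: UPDATE a=27 (pending; pending now {a=27, c=27, d=11, e=3})
Op 6: ROLLBACK: discarded pending ['a', 'c', 'd', 'e']; in_txn=False
Op 7: UPDATE a=17 (auto-commit; committed a=17)
Op 8: UPDATE a=26 (auto-commit; committed a=26)
ROLLBACK at op 6 discards: ['a', 'c', 'd', 'e']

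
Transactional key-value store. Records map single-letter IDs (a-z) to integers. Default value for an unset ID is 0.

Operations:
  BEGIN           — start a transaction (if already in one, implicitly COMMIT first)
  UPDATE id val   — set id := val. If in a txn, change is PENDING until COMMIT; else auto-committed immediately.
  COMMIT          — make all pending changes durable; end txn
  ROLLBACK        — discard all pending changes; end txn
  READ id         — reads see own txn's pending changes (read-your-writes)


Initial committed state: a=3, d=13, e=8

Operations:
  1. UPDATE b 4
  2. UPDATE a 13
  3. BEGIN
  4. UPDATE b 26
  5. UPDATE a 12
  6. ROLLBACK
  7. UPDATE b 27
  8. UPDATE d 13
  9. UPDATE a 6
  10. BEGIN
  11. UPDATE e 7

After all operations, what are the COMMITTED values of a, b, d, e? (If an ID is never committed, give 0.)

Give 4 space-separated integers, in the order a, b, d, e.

Answer: 6 27 13 8

Derivation:
Initial committed: {a=3, d=13, e=8}
Op 1: UPDATE b=4 (auto-commit; committed b=4)
Op 2: UPDATE a=13 (auto-commit; committed a=13)
Op 3: BEGIN: in_txn=True, pending={}
Op 4: UPDATE b=26 (pending; pending now {b=26})
Op 5: UPDATE a=12 (pending; pending now {a=12, b=26})
Op 6: ROLLBACK: discarded pending ['a', 'b']; in_txn=False
Op 7: UPDATE b=27 (auto-commit; committed b=27)
Op 8: UPDATE d=13 (auto-commit; committed d=13)
Op 9: UPDATE a=6 (auto-commit; committed a=6)
Op 10: BEGIN: in_txn=True, pending={}
Op 11: UPDATE e=7 (pending; pending now {e=7})
Final committed: {a=6, b=27, d=13, e=8}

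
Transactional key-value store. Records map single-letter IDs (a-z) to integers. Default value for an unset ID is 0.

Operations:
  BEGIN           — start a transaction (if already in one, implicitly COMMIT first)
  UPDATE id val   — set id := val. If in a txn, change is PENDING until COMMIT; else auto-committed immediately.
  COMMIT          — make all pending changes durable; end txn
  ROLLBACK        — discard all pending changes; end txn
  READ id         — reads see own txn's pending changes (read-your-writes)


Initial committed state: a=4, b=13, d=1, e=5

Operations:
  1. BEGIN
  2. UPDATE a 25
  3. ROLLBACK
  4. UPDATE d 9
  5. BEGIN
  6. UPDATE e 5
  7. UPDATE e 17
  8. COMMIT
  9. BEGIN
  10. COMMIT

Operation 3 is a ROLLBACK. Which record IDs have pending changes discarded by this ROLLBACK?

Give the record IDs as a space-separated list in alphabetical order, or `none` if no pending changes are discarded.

Answer: a

Derivation:
Initial committed: {a=4, b=13, d=1, e=5}
Op 1: BEGIN: in_txn=True, pending={}
Op 2: UPDATE a=25 (pending; pending now {a=25})
Op 3: ROLLBACK: discarded pending ['a']; in_txn=False
Op 4: UPDATE d=9 (auto-commit; committed d=9)
Op 5: BEGIN: in_txn=True, pending={}
Op 6: UPDATE e=5 (pending; pending now {e=5})
Op 7: UPDATE e=17 (pending; pending now {e=17})
Op 8: COMMIT: merged ['e'] into committed; committed now {a=4, b=13, d=9, e=17}
Op 9: BEGIN: in_txn=True, pending={}
Op 10: COMMIT: merged [] into committed; committed now {a=4, b=13, d=9, e=17}
ROLLBACK at op 3 discards: ['a']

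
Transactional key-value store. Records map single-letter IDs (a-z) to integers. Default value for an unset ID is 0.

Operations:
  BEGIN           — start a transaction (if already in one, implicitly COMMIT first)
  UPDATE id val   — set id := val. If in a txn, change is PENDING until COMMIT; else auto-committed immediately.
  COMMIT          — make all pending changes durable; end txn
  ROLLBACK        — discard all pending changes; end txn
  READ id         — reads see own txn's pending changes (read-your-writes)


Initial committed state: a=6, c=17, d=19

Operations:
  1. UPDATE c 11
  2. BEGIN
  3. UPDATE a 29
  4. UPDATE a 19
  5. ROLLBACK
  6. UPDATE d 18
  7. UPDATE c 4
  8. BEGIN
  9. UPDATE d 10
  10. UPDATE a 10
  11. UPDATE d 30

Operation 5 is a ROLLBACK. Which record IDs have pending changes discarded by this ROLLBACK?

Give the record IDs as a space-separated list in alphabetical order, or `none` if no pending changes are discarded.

Initial committed: {a=6, c=17, d=19}
Op 1: UPDATE c=11 (auto-commit; committed c=11)
Op 2: BEGIN: in_txn=True, pending={}
Op 3: UPDATE a=29 (pending; pending now {a=29})
Op 4: UPDATE a=19 (pending; pending now {a=19})
Op 5: ROLLBACK: discarded pending ['a']; in_txn=False
Op 6: UPDATE d=18 (auto-commit; committed d=18)
Op 7: UPDATE c=4 (auto-commit; committed c=4)
Op 8: BEGIN: in_txn=True, pending={}
Op 9: UPDATE d=10 (pending; pending now {d=10})
Op 10: UPDATE a=10 (pending; pending now {a=10, d=10})
Op 11: UPDATE d=30 (pending; pending now {a=10, d=30})
ROLLBACK at op 5 discards: ['a']

Answer: a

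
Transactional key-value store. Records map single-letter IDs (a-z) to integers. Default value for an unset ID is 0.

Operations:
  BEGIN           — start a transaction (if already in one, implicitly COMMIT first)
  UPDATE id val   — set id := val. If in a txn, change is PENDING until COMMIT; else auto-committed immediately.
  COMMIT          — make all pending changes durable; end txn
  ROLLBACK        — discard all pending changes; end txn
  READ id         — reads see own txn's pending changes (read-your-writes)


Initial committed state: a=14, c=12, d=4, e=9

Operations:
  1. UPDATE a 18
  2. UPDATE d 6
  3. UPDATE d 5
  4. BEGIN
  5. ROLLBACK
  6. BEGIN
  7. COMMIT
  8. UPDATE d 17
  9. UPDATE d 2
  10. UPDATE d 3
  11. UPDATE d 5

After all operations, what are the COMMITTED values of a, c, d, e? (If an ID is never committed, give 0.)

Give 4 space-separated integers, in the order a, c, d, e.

Answer: 18 12 5 9

Derivation:
Initial committed: {a=14, c=12, d=4, e=9}
Op 1: UPDATE a=18 (auto-commit; committed a=18)
Op 2: UPDATE d=6 (auto-commit; committed d=6)
Op 3: UPDATE d=5 (auto-commit; committed d=5)
Op 4: BEGIN: in_txn=True, pending={}
Op 5: ROLLBACK: discarded pending []; in_txn=False
Op 6: BEGIN: in_txn=True, pending={}
Op 7: COMMIT: merged [] into committed; committed now {a=18, c=12, d=5, e=9}
Op 8: UPDATE d=17 (auto-commit; committed d=17)
Op 9: UPDATE d=2 (auto-commit; committed d=2)
Op 10: UPDATE d=3 (auto-commit; committed d=3)
Op 11: UPDATE d=5 (auto-commit; committed d=5)
Final committed: {a=18, c=12, d=5, e=9}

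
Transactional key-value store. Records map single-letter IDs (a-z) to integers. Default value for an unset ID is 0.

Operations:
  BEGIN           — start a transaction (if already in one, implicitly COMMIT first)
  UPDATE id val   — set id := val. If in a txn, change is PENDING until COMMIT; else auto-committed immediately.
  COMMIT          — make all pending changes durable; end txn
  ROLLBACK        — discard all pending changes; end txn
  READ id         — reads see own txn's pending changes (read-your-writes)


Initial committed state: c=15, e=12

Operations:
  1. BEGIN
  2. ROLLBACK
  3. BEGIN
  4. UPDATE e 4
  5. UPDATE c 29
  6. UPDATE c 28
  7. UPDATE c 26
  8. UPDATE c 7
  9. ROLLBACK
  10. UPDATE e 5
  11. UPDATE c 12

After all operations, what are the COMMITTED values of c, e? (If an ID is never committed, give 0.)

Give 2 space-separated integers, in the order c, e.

Answer: 12 5

Derivation:
Initial committed: {c=15, e=12}
Op 1: BEGIN: in_txn=True, pending={}
Op 2: ROLLBACK: discarded pending []; in_txn=False
Op 3: BEGIN: in_txn=True, pending={}
Op 4: UPDATE e=4 (pending; pending now {e=4})
Op 5: UPDATE c=29 (pending; pending now {c=29, e=4})
Op 6: UPDATE c=28 (pending; pending now {c=28, e=4})
Op 7: UPDATE c=26 (pending; pending now {c=26, e=4})
Op 8: UPDATE c=7 (pending; pending now {c=7, e=4})
Op 9: ROLLBACK: discarded pending ['c', 'e']; in_txn=False
Op 10: UPDATE e=5 (auto-commit; committed e=5)
Op 11: UPDATE c=12 (auto-commit; committed c=12)
Final committed: {c=12, e=5}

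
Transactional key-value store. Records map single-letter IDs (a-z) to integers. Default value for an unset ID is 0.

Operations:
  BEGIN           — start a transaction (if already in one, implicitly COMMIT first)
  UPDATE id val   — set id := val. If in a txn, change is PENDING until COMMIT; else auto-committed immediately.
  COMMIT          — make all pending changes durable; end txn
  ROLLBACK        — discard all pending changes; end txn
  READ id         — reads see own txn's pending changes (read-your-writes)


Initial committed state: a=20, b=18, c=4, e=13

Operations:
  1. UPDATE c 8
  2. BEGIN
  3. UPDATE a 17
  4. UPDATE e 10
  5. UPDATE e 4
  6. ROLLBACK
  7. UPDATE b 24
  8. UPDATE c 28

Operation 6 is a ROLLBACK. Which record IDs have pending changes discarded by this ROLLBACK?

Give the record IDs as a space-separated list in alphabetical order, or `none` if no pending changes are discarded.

Initial committed: {a=20, b=18, c=4, e=13}
Op 1: UPDATE c=8 (auto-commit; committed c=8)
Op 2: BEGIN: in_txn=True, pending={}
Op 3: UPDATE a=17 (pending; pending now {a=17})
Op 4: UPDATE e=10 (pending; pending now {a=17, e=10})
Op 5: UPDATE e=4 (pending; pending now {a=17, e=4})
Op 6: ROLLBACK: discarded pending ['a', 'e']; in_txn=False
Op 7: UPDATE b=24 (auto-commit; committed b=24)
Op 8: UPDATE c=28 (auto-commit; committed c=28)
ROLLBACK at op 6 discards: ['a', 'e']

Answer: a e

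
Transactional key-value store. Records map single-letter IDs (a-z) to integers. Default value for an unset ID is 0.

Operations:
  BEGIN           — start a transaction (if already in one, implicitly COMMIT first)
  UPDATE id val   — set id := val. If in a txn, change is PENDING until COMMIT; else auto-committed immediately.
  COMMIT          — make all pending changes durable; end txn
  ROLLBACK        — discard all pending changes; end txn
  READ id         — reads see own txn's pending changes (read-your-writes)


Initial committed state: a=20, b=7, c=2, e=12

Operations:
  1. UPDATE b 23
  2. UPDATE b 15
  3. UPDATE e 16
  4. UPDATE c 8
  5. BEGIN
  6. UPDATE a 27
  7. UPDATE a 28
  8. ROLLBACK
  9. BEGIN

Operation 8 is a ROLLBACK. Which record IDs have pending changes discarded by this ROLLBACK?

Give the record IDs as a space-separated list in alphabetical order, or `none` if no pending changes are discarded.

Answer: a

Derivation:
Initial committed: {a=20, b=7, c=2, e=12}
Op 1: UPDATE b=23 (auto-commit; committed b=23)
Op 2: UPDATE b=15 (auto-commit; committed b=15)
Op 3: UPDATE e=16 (auto-commit; committed e=16)
Op 4: UPDATE c=8 (auto-commit; committed c=8)
Op 5: BEGIN: in_txn=True, pending={}
Op 6: UPDATE a=27 (pending; pending now {a=27})
Op 7: UPDATE a=28 (pending; pending now {a=28})
Op 8: ROLLBACK: discarded pending ['a']; in_txn=False
Op 9: BEGIN: in_txn=True, pending={}
ROLLBACK at op 8 discards: ['a']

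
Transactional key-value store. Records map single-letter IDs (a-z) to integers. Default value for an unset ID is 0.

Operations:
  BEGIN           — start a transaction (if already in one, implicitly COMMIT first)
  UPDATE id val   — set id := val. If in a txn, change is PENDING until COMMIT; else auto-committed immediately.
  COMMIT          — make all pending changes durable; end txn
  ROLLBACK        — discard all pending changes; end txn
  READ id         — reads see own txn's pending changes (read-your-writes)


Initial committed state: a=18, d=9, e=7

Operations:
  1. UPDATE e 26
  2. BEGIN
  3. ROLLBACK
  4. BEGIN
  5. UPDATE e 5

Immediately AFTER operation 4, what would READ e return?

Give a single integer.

Initial committed: {a=18, d=9, e=7}
Op 1: UPDATE e=26 (auto-commit; committed e=26)
Op 2: BEGIN: in_txn=True, pending={}
Op 3: ROLLBACK: discarded pending []; in_txn=False
Op 4: BEGIN: in_txn=True, pending={}
After op 4: visible(e) = 26 (pending={}, committed={a=18, d=9, e=26})

Answer: 26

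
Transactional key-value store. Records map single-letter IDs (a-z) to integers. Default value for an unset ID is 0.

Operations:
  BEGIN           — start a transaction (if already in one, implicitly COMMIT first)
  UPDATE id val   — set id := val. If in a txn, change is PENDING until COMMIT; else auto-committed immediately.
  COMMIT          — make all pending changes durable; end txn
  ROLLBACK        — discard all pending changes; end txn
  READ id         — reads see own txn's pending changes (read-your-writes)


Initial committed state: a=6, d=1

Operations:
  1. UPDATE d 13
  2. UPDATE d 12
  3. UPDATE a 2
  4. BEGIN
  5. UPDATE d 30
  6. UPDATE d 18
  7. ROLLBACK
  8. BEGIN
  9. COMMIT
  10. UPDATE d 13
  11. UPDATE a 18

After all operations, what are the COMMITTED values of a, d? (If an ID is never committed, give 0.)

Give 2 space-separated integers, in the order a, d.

Initial committed: {a=6, d=1}
Op 1: UPDATE d=13 (auto-commit; committed d=13)
Op 2: UPDATE d=12 (auto-commit; committed d=12)
Op 3: UPDATE a=2 (auto-commit; committed a=2)
Op 4: BEGIN: in_txn=True, pending={}
Op 5: UPDATE d=30 (pending; pending now {d=30})
Op 6: UPDATE d=18 (pending; pending now {d=18})
Op 7: ROLLBACK: discarded pending ['d']; in_txn=False
Op 8: BEGIN: in_txn=True, pending={}
Op 9: COMMIT: merged [] into committed; committed now {a=2, d=12}
Op 10: UPDATE d=13 (auto-commit; committed d=13)
Op 11: UPDATE a=18 (auto-commit; committed a=18)
Final committed: {a=18, d=13}

Answer: 18 13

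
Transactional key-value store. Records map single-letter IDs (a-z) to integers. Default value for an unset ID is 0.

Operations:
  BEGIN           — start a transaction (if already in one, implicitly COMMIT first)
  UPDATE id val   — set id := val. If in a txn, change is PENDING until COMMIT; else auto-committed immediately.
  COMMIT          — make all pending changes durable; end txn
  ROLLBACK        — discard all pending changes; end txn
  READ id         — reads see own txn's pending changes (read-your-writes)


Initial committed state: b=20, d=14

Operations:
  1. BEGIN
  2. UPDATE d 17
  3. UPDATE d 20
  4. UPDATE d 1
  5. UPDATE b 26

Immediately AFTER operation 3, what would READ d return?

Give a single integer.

Answer: 20

Derivation:
Initial committed: {b=20, d=14}
Op 1: BEGIN: in_txn=True, pending={}
Op 2: UPDATE d=17 (pending; pending now {d=17})
Op 3: UPDATE d=20 (pending; pending now {d=20})
After op 3: visible(d) = 20 (pending={d=20}, committed={b=20, d=14})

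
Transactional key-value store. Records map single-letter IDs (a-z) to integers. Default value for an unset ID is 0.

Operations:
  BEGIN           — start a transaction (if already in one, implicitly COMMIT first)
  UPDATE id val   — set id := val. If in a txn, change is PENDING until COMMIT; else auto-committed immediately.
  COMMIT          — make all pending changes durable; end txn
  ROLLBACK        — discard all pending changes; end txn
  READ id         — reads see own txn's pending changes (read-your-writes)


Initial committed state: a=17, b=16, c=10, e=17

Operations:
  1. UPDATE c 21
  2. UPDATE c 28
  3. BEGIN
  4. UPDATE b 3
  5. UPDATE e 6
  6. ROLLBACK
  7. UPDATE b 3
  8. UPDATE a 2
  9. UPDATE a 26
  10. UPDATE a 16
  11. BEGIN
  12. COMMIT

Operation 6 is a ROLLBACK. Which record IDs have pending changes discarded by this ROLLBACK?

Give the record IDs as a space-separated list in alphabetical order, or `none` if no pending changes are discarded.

Answer: b e

Derivation:
Initial committed: {a=17, b=16, c=10, e=17}
Op 1: UPDATE c=21 (auto-commit; committed c=21)
Op 2: UPDATE c=28 (auto-commit; committed c=28)
Op 3: BEGIN: in_txn=True, pending={}
Op 4: UPDATE b=3 (pending; pending now {b=3})
Op 5: UPDATE e=6 (pending; pending now {b=3, e=6})
Op 6: ROLLBACK: discarded pending ['b', 'e']; in_txn=False
Op 7: UPDATE b=3 (auto-commit; committed b=3)
Op 8: UPDATE a=2 (auto-commit; committed a=2)
Op 9: UPDATE a=26 (auto-commit; committed a=26)
Op 10: UPDATE a=16 (auto-commit; committed a=16)
Op 11: BEGIN: in_txn=True, pending={}
Op 12: COMMIT: merged [] into committed; committed now {a=16, b=3, c=28, e=17}
ROLLBACK at op 6 discards: ['b', 'e']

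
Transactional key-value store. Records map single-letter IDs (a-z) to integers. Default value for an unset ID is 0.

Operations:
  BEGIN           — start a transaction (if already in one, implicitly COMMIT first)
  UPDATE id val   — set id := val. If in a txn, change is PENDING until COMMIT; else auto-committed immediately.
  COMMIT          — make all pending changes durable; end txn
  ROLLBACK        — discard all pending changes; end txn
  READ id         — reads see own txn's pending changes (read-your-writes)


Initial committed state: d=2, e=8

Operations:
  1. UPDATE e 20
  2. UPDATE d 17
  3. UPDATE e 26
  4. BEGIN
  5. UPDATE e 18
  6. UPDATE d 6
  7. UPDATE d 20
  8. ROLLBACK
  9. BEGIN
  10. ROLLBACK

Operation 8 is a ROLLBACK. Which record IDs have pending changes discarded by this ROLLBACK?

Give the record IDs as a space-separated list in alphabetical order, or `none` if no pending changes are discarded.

Answer: d e

Derivation:
Initial committed: {d=2, e=8}
Op 1: UPDATE e=20 (auto-commit; committed e=20)
Op 2: UPDATE d=17 (auto-commit; committed d=17)
Op 3: UPDATE e=26 (auto-commit; committed e=26)
Op 4: BEGIN: in_txn=True, pending={}
Op 5: UPDATE e=18 (pending; pending now {e=18})
Op 6: UPDATE d=6 (pending; pending now {d=6, e=18})
Op 7: UPDATE d=20 (pending; pending now {d=20, e=18})
Op 8: ROLLBACK: discarded pending ['d', 'e']; in_txn=False
Op 9: BEGIN: in_txn=True, pending={}
Op 10: ROLLBACK: discarded pending []; in_txn=False
ROLLBACK at op 8 discards: ['d', 'e']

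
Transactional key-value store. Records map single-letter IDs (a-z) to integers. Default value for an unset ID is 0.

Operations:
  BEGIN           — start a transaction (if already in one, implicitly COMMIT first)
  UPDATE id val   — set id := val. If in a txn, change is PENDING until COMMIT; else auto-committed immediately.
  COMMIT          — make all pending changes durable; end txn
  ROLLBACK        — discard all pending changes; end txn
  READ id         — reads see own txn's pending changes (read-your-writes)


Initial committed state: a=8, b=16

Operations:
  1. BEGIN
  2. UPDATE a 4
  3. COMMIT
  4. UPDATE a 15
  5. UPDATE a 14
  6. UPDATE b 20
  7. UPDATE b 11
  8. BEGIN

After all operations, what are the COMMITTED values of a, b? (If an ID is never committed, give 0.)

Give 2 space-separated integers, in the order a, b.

Initial committed: {a=8, b=16}
Op 1: BEGIN: in_txn=True, pending={}
Op 2: UPDATE a=4 (pending; pending now {a=4})
Op 3: COMMIT: merged ['a'] into committed; committed now {a=4, b=16}
Op 4: UPDATE a=15 (auto-commit; committed a=15)
Op 5: UPDATE a=14 (auto-commit; committed a=14)
Op 6: UPDATE b=20 (auto-commit; committed b=20)
Op 7: UPDATE b=11 (auto-commit; committed b=11)
Op 8: BEGIN: in_txn=True, pending={}
Final committed: {a=14, b=11}

Answer: 14 11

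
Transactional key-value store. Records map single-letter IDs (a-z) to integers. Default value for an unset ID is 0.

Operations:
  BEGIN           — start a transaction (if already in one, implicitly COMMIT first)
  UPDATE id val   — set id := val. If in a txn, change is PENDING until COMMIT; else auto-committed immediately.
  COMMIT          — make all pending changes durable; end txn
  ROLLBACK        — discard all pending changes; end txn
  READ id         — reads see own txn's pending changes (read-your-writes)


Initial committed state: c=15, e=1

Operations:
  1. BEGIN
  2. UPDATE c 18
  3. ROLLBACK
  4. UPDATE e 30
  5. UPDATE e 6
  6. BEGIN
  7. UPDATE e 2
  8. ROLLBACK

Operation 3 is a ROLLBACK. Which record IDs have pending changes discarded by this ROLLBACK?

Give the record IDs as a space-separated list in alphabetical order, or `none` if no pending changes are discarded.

Answer: c

Derivation:
Initial committed: {c=15, e=1}
Op 1: BEGIN: in_txn=True, pending={}
Op 2: UPDATE c=18 (pending; pending now {c=18})
Op 3: ROLLBACK: discarded pending ['c']; in_txn=False
Op 4: UPDATE e=30 (auto-commit; committed e=30)
Op 5: UPDATE e=6 (auto-commit; committed e=6)
Op 6: BEGIN: in_txn=True, pending={}
Op 7: UPDATE e=2 (pending; pending now {e=2})
Op 8: ROLLBACK: discarded pending ['e']; in_txn=False
ROLLBACK at op 3 discards: ['c']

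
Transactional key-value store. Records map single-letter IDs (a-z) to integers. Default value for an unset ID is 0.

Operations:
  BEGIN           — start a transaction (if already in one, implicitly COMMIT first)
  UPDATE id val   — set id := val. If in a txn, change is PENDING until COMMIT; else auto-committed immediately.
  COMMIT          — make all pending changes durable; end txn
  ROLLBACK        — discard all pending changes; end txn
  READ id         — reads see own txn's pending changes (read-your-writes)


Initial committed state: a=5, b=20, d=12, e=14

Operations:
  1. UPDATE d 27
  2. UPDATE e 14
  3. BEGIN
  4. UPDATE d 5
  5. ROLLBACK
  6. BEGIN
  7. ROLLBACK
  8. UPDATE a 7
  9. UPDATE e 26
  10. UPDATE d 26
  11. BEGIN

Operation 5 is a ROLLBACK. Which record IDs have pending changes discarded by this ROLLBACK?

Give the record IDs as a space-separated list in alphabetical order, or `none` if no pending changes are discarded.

Initial committed: {a=5, b=20, d=12, e=14}
Op 1: UPDATE d=27 (auto-commit; committed d=27)
Op 2: UPDATE e=14 (auto-commit; committed e=14)
Op 3: BEGIN: in_txn=True, pending={}
Op 4: UPDATE d=5 (pending; pending now {d=5})
Op 5: ROLLBACK: discarded pending ['d']; in_txn=False
Op 6: BEGIN: in_txn=True, pending={}
Op 7: ROLLBACK: discarded pending []; in_txn=False
Op 8: UPDATE a=7 (auto-commit; committed a=7)
Op 9: UPDATE e=26 (auto-commit; committed e=26)
Op 10: UPDATE d=26 (auto-commit; committed d=26)
Op 11: BEGIN: in_txn=True, pending={}
ROLLBACK at op 5 discards: ['d']

Answer: d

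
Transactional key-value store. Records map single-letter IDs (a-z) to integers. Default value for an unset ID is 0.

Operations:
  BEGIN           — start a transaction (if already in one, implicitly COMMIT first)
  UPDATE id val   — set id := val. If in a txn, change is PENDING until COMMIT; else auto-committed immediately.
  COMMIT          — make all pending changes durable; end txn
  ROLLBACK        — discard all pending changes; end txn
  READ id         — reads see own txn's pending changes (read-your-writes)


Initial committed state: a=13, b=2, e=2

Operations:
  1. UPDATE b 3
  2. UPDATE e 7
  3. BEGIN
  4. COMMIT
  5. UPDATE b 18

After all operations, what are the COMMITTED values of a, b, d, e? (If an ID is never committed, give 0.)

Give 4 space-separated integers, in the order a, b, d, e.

Answer: 13 18 0 7

Derivation:
Initial committed: {a=13, b=2, e=2}
Op 1: UPDATE b=3 (auto-commit; committed b=3)
Op 2: UPDATE e=7 (auto-commit; committed e=7)
Op 3: BEGIN: in_txn=True, pending={}
Op 4: COMMIT: merged [] into committed; committed now {a=13, b=3, e=7}
Op 5: UPDATE b=18 (auto-commit; committed b=18)
Final committed: {a=13, b=18, e=7}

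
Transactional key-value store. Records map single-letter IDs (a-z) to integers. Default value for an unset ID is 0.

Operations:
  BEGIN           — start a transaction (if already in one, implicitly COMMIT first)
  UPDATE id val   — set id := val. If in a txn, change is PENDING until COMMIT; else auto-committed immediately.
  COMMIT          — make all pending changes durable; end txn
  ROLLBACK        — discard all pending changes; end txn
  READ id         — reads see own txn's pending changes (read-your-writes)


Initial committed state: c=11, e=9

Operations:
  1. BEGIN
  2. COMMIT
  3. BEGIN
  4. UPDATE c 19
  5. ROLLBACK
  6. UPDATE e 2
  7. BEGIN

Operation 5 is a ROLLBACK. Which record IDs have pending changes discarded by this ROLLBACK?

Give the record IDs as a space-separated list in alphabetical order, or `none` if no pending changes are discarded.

Answer: c

Derivation:
Initial committed: {c=11, e=9}
Op 1: BEGIN: in_txn=True, pending={}
Op 2: COMMIT: merged [] into committed; committed now {c=11, e=9}
Op 3: BEGIN: in_txn=True, pending={}
Op 4: UPDATE c=19 (pending; pending now {c=19})
Op 5: ROLLBACK: discarded pending ['c']; in_txn=False
Op 6: UPDATE e=2 (auto-commit; committed e=2)
Op 7: BEGIN: in_txn=True, pending={}
ROLLBACK at op 5 discards: ['c']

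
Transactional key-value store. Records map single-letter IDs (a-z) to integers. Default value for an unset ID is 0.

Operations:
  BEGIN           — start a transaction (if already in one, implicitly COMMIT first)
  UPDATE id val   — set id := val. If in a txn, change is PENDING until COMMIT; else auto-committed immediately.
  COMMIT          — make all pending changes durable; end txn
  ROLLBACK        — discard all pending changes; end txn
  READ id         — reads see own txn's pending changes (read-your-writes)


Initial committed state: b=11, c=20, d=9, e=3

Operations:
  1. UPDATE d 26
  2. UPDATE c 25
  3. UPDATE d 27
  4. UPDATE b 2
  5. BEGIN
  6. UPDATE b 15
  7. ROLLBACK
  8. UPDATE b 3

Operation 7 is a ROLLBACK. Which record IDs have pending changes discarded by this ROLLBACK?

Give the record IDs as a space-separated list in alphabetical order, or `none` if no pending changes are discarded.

Initial committed: {b=11, c=20, d=9, e=3}
Op 1: UPDATE d=26 (auto-commit; committed d=26)
Op 2: UPDATE c=25 (auto-commit; committed c=25)
Op 3: UPDATE d=27 (auto-commit; committed d=27)
Op 4: UPDATE b=2 (auto-commit; committed b=2)
Op 5: BEGIN: in_txn=True, pending={}
Op 6: UPDATE b=15 (pending; pending now {b=15})
Op 7: ROLLBACK: discarded pending ['b']; in_txn=False
Op 8: UPDATE b=3 (auto-commit; committed b=3)
ROLLBACK at op 7 discards: ['b']

Answer: b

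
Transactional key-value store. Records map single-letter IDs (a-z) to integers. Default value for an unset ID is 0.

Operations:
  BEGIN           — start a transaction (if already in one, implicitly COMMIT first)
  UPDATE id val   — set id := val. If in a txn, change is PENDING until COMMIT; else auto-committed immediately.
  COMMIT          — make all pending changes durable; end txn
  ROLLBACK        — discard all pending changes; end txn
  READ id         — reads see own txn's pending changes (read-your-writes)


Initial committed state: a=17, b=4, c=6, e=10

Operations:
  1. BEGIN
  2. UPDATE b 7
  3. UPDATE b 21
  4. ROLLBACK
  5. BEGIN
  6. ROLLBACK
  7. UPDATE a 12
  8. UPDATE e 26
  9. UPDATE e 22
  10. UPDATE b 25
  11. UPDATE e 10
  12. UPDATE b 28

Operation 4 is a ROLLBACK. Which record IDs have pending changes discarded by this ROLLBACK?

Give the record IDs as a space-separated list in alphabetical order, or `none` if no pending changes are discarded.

Initial committed: {a=17, b=4, c=6, e=10}
Op 1: BEGIN: in_txn=True, pending={}
Op 2: UPDATE b=7 (pending; pending now {b=7})
Op 3: UPDATE b=21 (pending; pending now {b=21})
Op 4: ROLLBACK: discarded pending ['b']; in_txn=False
Op 5: BEGIN: in_txn=True, pending={}
Op 6: ROLLBACK: discarded pending []; in_txn=False
Op 7: UPDATE a=12 (auto-commit; committed a=12)
Op 8: UPDATE e=26 (auto-commit; committed e=26)
Op 9: UPDATE e=22 (auto-commit; committed e=22)
Op 10: UPDATE b=25 (auto-commit; committed b=25)
Op 11: UPDATE e=10 (auto-commit; committed e=10)
Op 12: UPDATE b=28 (auto-commit; committed b=28)
ROLLBACK at op 4 discards: ['b']

Answer: b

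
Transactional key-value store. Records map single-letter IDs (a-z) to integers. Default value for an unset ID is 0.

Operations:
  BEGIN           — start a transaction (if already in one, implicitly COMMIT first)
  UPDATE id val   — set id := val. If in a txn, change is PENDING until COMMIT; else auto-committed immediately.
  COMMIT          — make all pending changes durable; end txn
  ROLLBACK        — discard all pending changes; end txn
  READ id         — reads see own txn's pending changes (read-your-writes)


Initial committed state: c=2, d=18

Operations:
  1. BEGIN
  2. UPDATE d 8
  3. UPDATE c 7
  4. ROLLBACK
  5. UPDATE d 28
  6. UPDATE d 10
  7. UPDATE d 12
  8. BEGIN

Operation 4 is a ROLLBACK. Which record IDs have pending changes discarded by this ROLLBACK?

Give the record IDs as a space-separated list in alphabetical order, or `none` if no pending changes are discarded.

Initial committed: {c=2, d=18}
Op 1: BEGIN: in_txn=True, pending={}
Op 2: UPDATE d=8 (pending; pending now {d=8})
Op 3: UPDATE c=7 (pending; pending now {c=7, d=8})
Op 4: ROLLBACK: discarded pending ['c', 'd']; in_txn=False
Op 5: UPDATE d=28 (auto-commit; committed d=28)
Op 6: UPDATE d=10 (auto-commit; committed d=10)
Op 7: UPDATE d=12 (auto-commit; committed d=12)
Op 8: BEGIN: in_txn=True, pending={}
ROLLBACK at op 4 discards: ['c', 'd']

Answer: c d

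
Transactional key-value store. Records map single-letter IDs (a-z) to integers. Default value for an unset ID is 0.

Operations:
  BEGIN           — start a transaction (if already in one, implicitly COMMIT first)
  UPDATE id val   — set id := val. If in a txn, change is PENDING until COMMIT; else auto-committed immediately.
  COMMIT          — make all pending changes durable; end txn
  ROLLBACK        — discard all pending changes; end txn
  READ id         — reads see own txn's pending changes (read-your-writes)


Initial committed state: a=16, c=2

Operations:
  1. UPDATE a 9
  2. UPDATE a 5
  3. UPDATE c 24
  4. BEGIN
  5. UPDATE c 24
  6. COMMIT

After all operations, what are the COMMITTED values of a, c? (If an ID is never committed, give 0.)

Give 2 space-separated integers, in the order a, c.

Answer: 5 24

Derivation:
Initial committed: {a=16, c=2}
Op 1: UPDATE a=9 (auto-commit; committed a=9)
Op 2: UPDATE a=5 (auto-commit; committed a=5)
Op 3: UPDATE c=24 (auto-commit; committed c=24)
Op 4: BEGIN: in_txn=True, pending={}
Op 5: UPDATE c=24 (pending; pending now {c=24})
Op 6: COMMIT: merged ['c'] into committed; committed now {a=5, c=24}
Final committed: {a=5, c=24}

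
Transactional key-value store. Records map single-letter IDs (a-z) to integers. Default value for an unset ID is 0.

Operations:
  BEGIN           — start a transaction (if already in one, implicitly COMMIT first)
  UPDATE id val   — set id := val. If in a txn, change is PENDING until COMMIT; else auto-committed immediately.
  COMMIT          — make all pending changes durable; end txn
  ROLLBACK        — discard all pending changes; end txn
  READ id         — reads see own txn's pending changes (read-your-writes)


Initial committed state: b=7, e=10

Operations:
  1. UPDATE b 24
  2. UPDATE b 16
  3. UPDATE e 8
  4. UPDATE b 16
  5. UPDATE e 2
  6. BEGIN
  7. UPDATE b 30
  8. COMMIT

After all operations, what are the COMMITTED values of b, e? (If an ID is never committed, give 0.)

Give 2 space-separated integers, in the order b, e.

Initial committed: {b=7, e=10}
Op 1: UPDATE b=24 (auto-commit; committed b=24)
Op 2: UPDATE b=16 (auto-commit; committed b=16)
Op 3: UPDATE e=8 (auto-commit; committed e=8)
Op 4: UPDATE b=16 (auto-commit; committed b=16)
Op 5: UPDATE e=2 (auto-commit; committed e=2)
Op 6: BEGIN: in_txn=True, pending={}
Op 7: UPDATE b=30 (pending; pending now {b=30})
Op 8: COMMIT: merged ['b'] into committed; committed now {b=30, e=2}
Final committed: {b=30, e=2}

Answer: 30 2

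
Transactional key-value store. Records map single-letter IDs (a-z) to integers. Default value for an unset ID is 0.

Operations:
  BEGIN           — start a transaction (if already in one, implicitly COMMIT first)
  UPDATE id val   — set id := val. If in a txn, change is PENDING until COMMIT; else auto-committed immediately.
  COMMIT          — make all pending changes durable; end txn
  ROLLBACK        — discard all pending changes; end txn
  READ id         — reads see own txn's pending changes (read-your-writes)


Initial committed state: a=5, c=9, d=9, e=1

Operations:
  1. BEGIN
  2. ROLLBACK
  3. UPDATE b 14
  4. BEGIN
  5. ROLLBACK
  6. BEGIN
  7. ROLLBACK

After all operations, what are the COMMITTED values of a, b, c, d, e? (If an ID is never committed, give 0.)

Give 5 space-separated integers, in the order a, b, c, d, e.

Initial committed: {a=5, c=9, d=9, e=1}
Op 1: BEGIN: in_txn=True, pending={}
Op 2: ROLLBACK: discarded pending []; in_txn=False
Op 3: UPDATE b=14 (auto-commit; committed b=14)
Op 4: BEGIN: in_txn=True, pending={}
Op 5: ROLLBACK: discarded pending []; in_txn=False
Op 6: BEGIN: in_txn=True, pending={}
Op 7: ROLLBACK: discarded pending []; in_txn=False
Final committed: {a=5, b=14, c=9, d=9, e=1}

Answer: 5 14 9 9 1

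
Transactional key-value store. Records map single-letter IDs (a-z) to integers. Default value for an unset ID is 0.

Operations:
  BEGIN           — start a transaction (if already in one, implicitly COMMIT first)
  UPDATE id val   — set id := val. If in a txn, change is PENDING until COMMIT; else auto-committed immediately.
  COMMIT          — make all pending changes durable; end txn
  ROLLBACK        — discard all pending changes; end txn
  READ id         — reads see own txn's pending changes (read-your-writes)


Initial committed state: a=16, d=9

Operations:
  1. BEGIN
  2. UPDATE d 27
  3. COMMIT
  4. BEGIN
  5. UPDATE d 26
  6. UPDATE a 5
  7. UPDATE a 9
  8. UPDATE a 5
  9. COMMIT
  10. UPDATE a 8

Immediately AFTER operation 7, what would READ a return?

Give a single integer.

Initial committed: {a=16, d=9}
Op 1: BEGIN: in_txn=True, pending={}
Op 2: UPDATE d=27 (pending; pending now {d=27})
Op 3: COMMIT: merged ['d'] into committed; committed now {a=16, d=27}
Op 4: BEGIN: in_txn=True, pending={}
Op 5: UPDATE d=26 (pending; pending now {d=26})
Op 6: UPDATE a=5 (pending; pending now {a=5, d=26})
Op 7: UPDATE a=9 (pending; pending now {a=9, d=26})
After op 7: visible(a) = 9 (pending={a=9, d=26}, committed={a=16, d=27})

Answer: 9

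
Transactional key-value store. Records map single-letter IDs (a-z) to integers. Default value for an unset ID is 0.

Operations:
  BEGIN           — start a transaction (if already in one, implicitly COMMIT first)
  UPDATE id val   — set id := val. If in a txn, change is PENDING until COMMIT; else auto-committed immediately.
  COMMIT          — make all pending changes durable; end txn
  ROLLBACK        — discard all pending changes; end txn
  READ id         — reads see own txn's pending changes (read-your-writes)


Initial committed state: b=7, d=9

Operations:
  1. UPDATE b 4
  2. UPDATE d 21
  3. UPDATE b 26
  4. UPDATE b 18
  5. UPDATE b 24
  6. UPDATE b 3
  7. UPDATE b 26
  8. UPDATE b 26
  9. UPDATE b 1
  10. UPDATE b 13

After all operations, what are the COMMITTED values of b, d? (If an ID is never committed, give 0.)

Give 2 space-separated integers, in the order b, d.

Initial committed: {b=7, d=9}
Op 1: UPDATE b=4 (auto-commit; committed b=4)
Op 2: UPDATE d=21 (auto-commit; committed d=21)
Op 3: UPDATE b=26 (auto-commit; committed b=26)
Op 4: UPDATE b=18 (auto-commit; committed b=18)
Op 5: UPDATE b=24 (auto-commit; committed b=24)
Op 6: UPDATE b=3 (auto-commit; committed b=3)
Op 7: UPDATE b=26 (auto-commit; committed b=26)
Op 8: UPDATE b=26 (auto-commit; committed b=26)
Op 9: UPDATE b=1 (auto-commit; committed b=1)
Op 10: UPDATE b=13 (auto-commit; committed b=13)
Final committed: {b=13, d=21}

Answer: 13 21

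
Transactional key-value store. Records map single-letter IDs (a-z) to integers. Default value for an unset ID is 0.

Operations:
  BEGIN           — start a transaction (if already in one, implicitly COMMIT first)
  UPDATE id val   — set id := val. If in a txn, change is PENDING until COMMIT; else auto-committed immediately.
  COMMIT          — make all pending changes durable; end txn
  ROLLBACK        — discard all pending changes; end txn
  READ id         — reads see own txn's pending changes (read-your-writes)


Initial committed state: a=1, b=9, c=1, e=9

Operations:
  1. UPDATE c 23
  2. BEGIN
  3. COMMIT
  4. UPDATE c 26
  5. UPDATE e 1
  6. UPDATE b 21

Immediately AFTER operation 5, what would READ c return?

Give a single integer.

Initial committed: {a=1, b=9, c=1, e=9}
Op 1: UPDATE c=23 (auto-commit; committed c=23)
Op 2: BEGIN: in_txn=True, pending={}
Op 3: COMMIT: merged [] into committed; committed now {a=1, b=9, c=23, e=9}
Op 4: UPDATE c=26 (auto-commit; committed c=26)
Op 5: UPDATE e=1 (auto-commit; committed e=1)
After op 5: visible(c) = 26 (pending={}, committed={a=1, b=9, c=26, e=1})

Answer: 26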